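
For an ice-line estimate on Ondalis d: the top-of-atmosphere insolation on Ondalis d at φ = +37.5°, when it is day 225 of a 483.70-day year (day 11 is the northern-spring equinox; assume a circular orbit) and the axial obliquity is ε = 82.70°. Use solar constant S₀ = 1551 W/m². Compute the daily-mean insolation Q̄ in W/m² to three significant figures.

Q̄ ≈ 548 W/m²

Solar longitude: λ_s = 360° × (225 − 11)/483.70 = 159.272°.
sin δ = sin 82.70° × sin 159.272° = 0.35106, so δ = +20.552°.
cos H₀ = −tan(+37.5°) tan(+20.552°) = -0.2877, H₀ = 1.8626 rad.
Bracket: H₀ sin φ sin δ + cos φ cos δ sin H₀ = 1.8626×0.60876×0.35106 + 0.79335×0.93635×0.95772 = 0.398059 + 0.711445 = 1.109504.
Q̄ = (S₀/π) × [bracket] = (1551/π) × 1.109504 = 547.8 W/m².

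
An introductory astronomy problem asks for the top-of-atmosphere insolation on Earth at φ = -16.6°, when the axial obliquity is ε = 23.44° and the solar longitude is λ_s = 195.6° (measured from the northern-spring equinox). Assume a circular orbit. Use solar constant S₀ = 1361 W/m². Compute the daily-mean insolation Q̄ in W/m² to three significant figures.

Q̄ ≈ 434 W/m²

Solar declination: sin δ = sin ε · sin λ_s = sin 23.44° × sin 195.6° = -0.10697, so δ = -6.141°.
cos H₀ = −tan(-16.6°) tan(-6.141°) = -0.0321, H₀ = 1.6029 rad.
Bracket: H₀ sin φ sin δ + cos φ cos δ sin H₀ = 1.6029×-0.28569×-0.10697 + 0.95832×0.99426×0.99949 = 0.048985 + 0.952333 = 1.001318.
Q̄ = (S₀/π) × [bracket] = (1361/π) × 1.001318 = 433.8 W/m².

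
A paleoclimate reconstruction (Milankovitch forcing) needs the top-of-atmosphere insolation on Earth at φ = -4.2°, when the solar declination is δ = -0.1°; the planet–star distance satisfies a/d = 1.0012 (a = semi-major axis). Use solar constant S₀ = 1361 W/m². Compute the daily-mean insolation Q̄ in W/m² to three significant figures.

cos H₀ = −tan(-4.2°) tan(-0.100°) = -0.0001, H₀ = 1.5709 rad.
Bracket: H₀ sin φ sin δ + cos φ cos δ sin H₀ = 1.5709×-0.07324×-0.00175 + 0.99731×1.00000×1.00000 = 0.000201 + 0.997310 = 0.997511.
Inverse-square distance factor (a/d)² = 1.0012² = 1.002401.
Q̄ = (S₀/π) × 1.002401 × [bracket] = (1361/π) × 1.002401 × 0.997511 = 433.2 W/m².

Q̄ ≈ 433 W/m²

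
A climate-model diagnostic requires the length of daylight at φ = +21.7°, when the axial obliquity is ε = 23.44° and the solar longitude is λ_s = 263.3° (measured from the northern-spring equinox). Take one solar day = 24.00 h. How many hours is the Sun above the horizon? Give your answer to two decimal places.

Solar declination: sin δ = sin ε · sin λ_s = sin 23.44° × sin 263.3° = -0.39507, so δ = -23.270°.
cos H₀ = −tan φ · tan δ = −tan(+21.7°) × tan(-23.270°) = 0.1711, so H₀ = 1.3988 rad = 80.15°.
Daylight = 2H₀/(2π) × 24.00 h = (1.3988/π) × 24.00 = 10.69 h.

10.69 h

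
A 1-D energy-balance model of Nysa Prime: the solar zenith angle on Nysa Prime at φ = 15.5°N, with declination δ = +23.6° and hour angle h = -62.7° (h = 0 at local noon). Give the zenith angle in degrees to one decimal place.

θ_z = 59.2°

cos θ_z = sin φ sin δ + cos φ cos δ cos h = 0.106989 + 0.405004 = 0.511993.
θ_z = arccos(0.511993) = 59.2°.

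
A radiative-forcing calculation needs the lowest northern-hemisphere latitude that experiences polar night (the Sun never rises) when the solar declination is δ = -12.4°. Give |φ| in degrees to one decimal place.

|φ| = 77.6°

Polar night requires cos H₀ = −tan φ tan δ ≥ 1, i.e. tan φ tan δ ≤ −1.
The boundary is |tan φ| · |tan δ| = 1, so |φ| = 90° − |δ| = 90° − 12.4° = 77.6° in the northern hemisphere.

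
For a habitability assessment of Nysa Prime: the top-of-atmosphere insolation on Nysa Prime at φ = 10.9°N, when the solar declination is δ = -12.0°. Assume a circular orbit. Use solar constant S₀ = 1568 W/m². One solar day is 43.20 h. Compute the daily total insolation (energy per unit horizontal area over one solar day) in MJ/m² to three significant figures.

69.8 MJ/m²

cos H₀ = −tan(+10.9°) tan(-12.000°) = 0.0409, H₀ = 1.5299 rad.
Bracket: H₀ sin φ sin δ + cos φ cos δ sin H₀ = 1.5299×0.18910×-0.20791 + 0.98196×0.97815×0.99916 = -0.060149 + 0.959697 = 0.899548.
Q̄ = (S₀/π) × [bracket] = (1568/π) × 0.899548 = 448.97 W/m².
Daily total = Q̄ × 43.20 h × 3600 s/h = 448.97 × 43.20 × 3600 / 10⁶ = 69.82 MJ/m².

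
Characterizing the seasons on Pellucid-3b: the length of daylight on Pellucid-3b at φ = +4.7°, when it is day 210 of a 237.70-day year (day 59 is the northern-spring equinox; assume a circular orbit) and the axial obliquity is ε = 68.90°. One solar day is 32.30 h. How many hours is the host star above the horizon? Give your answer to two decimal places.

Solar longitude: λ_s = 360° × (210 − 59)/237.70 = 228.692°.
sin δ = sin 68.90° × sin 228.692° = -0.70080, so δ = -44.492°.
cos H₀ = −tan φ · tan δ = −tan(+4.7°) × tan(-44.492°) = 0.0808, so H₀ = 1.4899 rad = 85.37°.
Daylight = 2H₀/(2π) × 32.30 h = (1.4899/π) × 32.30 = 15.32 h.

15.32 h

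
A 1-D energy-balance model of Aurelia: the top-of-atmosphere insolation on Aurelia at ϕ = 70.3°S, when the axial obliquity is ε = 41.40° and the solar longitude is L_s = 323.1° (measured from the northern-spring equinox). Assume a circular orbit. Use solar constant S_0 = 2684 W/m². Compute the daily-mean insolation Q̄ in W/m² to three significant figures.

Solar declination: sin δ = sin ε · sin L_s = sin 41.40° × sin 323.1° = -0.39707, so δ = -23.395°.
cos h₀ = −tan(-70.3°) tan(-23.395°) = -1.2083 ≤ −1 ⇒ polar day, h₀ = π.
Bracket: h₀ sin ϕ sin δ + cos ϕ cos δ sin h₀ = 3.1416×-0.94147×-0.39707 + 0.33710×0.91779×0.00000 = 1.174423 + 0.000000 = 1.174423.
Q̄ = (S_0/π) × [bracket] = (2684/π) × 1.174423 = 1003 W/m².

Q̄ ≈ 1.00e+03 W/m²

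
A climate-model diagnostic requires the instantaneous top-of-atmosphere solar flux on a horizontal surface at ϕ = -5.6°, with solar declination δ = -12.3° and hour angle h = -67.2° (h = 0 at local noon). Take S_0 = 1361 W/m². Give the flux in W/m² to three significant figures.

cos θ_z = sin ϕ sin δ + cos ϕ cos δ cos h = 0.020788 + 0.376813 = 0.397601.
Flux = S_0 · cos θ_z = 1361 × 0.397601 = 541.1 W/m².

541 W/m²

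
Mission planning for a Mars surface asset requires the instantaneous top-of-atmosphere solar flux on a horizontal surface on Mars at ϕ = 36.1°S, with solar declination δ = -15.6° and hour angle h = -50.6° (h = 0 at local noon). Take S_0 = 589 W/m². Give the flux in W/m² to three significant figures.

cos θ_z = sin ϕ sin δ + cos ϕ cos δ cos h = 0.158447 + 0.493964 = 0.652411.
Flux = S_0 · cos θ_z = 589 × 0.652411 = 384.3 W/m².

384 W/m²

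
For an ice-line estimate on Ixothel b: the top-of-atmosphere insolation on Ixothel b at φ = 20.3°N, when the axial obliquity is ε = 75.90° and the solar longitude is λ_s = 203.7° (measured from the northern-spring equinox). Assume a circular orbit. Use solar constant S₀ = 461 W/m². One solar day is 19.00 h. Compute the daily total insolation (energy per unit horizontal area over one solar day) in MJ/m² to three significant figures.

Solar declination: sin δ = sin ε · sin λ_s = sin 75.90° × sin 203.7° = -0.38984, so δ = -22.944°.
cos H₀ = −tan(+20.3°) tan(-22.944°) = 0.1566, H₀ = 1.4136 rad.
Bracket: H₀ sin φ sin δ + cos φ cos δ sin H₀ = 1.4136×0.34694×-0.38984 + 0.93789×0.92088×0.98766 = -0.191191 + 0.853026 = 0.661835.
Q̄ = (S₀/π) × [bracket] = (461/π) × 0.661835 = 97.118 W/m².
Daily total = Q̄ × 19.00 h × 3600 s/h = 97.118 × 19.00 × 3600 / 10⁶ = 6.643 MJ/m².

6.64 MJ/m²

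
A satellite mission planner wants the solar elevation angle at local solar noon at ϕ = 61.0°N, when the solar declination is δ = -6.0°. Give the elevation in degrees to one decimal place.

23.0°

At local noon the hour angle is zero, so the zenith angle equals |ϕ − δ| = |+61.0° − (-6.000°)| = 67.000°.
Elevation = 90° − 67.000° = 23.0°.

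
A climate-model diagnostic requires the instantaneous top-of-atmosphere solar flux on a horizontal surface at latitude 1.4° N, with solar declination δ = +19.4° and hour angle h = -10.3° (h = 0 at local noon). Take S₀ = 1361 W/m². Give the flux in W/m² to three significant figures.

1.27e+03 W/m²

cos θ_z = sin φ sin δ + cos φ cos δ cos h = 0.008115 + 0.927746 = 0.935861.
Flux = S₀ · cos θ_z = 1361 × 0.935861 = 1274 W/m².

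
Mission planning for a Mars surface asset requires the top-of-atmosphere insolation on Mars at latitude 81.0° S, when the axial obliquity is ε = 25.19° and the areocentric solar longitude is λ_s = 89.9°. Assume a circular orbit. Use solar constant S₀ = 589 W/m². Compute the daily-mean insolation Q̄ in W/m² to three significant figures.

Q̄ ≈ 0.00 W/m²

sin δ = sin 25.19° × sin 89.9° = 0.42562, so δ = +25.190°.
cos H₀ = −tan(-81.0°) tan(+25.190°) = 2.9697 ≥ 1 ⇒ polar night, H₀ = 0 and Q̄ = 0.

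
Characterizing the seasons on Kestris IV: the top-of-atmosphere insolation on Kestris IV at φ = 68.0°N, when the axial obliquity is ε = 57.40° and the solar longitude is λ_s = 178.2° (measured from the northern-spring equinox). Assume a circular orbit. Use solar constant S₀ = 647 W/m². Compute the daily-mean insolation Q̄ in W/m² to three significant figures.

Q̄ ≈ 85.2 W/m²

Solar declination: sin δ = sin ε · sin λ_s = sin 57.40° × sin 178.2° = 0.02646, so δ = +1.516°.
cos H₀ = −tan(+68.0°) tan(+1.516°) = -0.0655, H₀ = 1.6364 rad.
Bracket: H₀ sin φ sin δ + cos φ cos δ sin H₀ = 1.6364×0.92718×0.02646 + 0.37461×0.99965×0.99785 = 0.040146 + 0.373674 = 0.413820.
Q̄ = (S₀/π) × [bracket] = (647/π) × 0.413820 = 85.22 W/m².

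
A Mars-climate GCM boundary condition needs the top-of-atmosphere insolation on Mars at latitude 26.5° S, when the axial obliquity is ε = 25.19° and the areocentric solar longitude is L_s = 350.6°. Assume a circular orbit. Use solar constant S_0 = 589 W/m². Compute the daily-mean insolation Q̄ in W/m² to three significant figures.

sin δ = sin 25.19° × sin 350.6° = -0.06952, so δ = -3.986°.
cos h₀ = −tan(-26.5°) tan(-3.986°) = -0.0347, h₀ = 1.6055 rad.
Bracket: h₀ sin ϕ sin δ + cos ϕ cos δ sin h₀ = 1.6055×-0.44620×-0.06952 + 0.89493×0.99758×0.99940 = 0.049802 + 0.892229 = 0.942031.
Q̄ = (S_0/π) × [bracket] = (589/π) × 0.942031 = 176.6 W/m².

Q̄ ≈ 177 W/m²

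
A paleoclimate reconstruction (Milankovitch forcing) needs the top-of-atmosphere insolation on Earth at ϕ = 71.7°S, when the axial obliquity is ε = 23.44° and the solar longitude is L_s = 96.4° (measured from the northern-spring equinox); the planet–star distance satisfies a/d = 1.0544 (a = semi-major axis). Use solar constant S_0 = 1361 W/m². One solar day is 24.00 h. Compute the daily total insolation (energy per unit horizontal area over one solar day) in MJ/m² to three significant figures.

0.00 MJ/m²

Solar declination: sin δ = sin ε · sin L_s = sin 23.44° × sin 96.4° = 0.39531, so δ = +23.285°.
cos h₀ = −tan(-71.7°) tan(+23.285°) = 1.3013 ≥ 1 ⇒ polar night, h₀ = 0 and Q̄ = 0.
Inverse-square distance factor (a/d)² = 1.0544² = 1.111759.
Daily total = Q̄ × 24.00 h × 3600 s/h = 0.00 MJ/m².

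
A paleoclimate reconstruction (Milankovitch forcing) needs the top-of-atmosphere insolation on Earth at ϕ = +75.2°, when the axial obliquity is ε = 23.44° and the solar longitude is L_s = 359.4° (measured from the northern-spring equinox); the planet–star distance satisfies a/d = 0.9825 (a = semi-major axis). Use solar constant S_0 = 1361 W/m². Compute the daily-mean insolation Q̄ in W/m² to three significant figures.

Solar declination: sin δ = sin ε · sin L_s = sin 23.44° × sin 359.4° = -0.00417, so δ = -0.239°.
cos h₀ = −tan(+75.2°) tan(-0.239°) = 0.0158, h₀ = 1.5550 rad.
Bracket: h₀ sin ϕ sin δ + cos ϕ cos δ sin h₀ = 1.5550×0.96682×-0.00417 + 0.25545×0.99999×0.99988 = -0.006269 + 0.255417 = 0.249148.
Inverse-square distance factor (a/d)² = 0.9825² = 0.965306.
Q̄ = (S_0/π) × 0.965306 × [bracket] = (1361/π) × 0.965306 × 0.249148 = 104.2 W/m².

Q̄ ≈ 104 W/m²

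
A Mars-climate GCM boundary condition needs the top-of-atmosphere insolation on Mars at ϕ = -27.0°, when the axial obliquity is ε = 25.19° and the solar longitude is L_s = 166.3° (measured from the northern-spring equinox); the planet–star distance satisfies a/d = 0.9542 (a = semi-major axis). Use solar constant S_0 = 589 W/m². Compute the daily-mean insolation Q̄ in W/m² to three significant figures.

Q̄ ≈ 139 W/m²

Solar declination: sin δ = sin ε · sin L_s = sin 25.19° × sin 166.3° = 0.10080, so δ = +5.785°.
cos h₀ = −tan(-27.0°) tan(+5.785°) = 0.0516, h₀ = 1.5191 rad.
Bracket: h₀ sin ϕ sin δ + cos ϕ cos δ sin h₀ = 1.5191×-0.45399×0.10080 + 0.89101×0.99491×0.99867 = -0.069517 + 0.885296 = 0.815779.
Inverse-square distance factor (a/d)² = 0.9542² = 0.910498.
Q̄ = (S_0/π) × 0.910498 × [bracket] = (589/π) × 0.910498 × 0.815779 = 139.3 W/m².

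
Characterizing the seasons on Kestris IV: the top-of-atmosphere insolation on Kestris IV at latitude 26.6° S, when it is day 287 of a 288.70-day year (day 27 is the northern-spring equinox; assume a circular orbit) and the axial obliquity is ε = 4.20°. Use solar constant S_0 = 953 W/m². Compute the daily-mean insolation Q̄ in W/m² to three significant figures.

Solar longitude: L_s = 360° × (287 − 27)/288.70 = 324.212°.
sin δ = sin 4.20° × sin 324.212° = -0.04283, so δ = -2.455°.
cos h₀ = −tan(-26.6°) tan(-2.455°) = -0.0215, h₀ = 1.5923 rad.
Bracket: h₀ sin ϕ sin δ + cos ϕ cos δ sin h₀ = 1.5923×-0.44776×-0.04283 + 0.89415×0.99908×0.99977 = 0.030536 + 0.893122 = 0.923658.
Q̄ = (S_0/π) × [bracket] = (953/π) × 0.923658 = 280.2 W/m².

Q̄ ≈ 280 W/m²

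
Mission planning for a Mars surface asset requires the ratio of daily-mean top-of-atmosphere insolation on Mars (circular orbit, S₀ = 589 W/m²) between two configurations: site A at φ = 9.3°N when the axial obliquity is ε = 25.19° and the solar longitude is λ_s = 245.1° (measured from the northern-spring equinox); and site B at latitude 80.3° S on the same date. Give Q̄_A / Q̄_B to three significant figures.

— Configuration A (φ=+9.3°):
Solar declination: sin δ = sin ε · sin λ_s = sin 25.19° × sin 245.1° = -0.38606, so δ = -22.709°.
cos H₀ = −tan(+9.3°) tan(-22.709°) = 0.0685, H₀ = 1.5022 rad.
Bracket: H₀ sin φ sin δ + cos φ cos δ sin H₀ = 1.5022×0.16160×-0.38606 + 0.98686×0.92247×0.99765 = -0.093718 + 0.908209 = 0.814491.
Q̄ = (S₀/π) × [bracket] = (589/π) × 0.814491 = 152.70 W/m².
— Configuration B (φ=-80.3°):
cos H₀ = −tan(-80.3°) tan(-22.709°) = -2.4483 ≤ −1 ⇒ polar day, H₀ = π.
Bracket: H₀ sin φ sin δ + cos φ cos δ sin H₀ = 3.1416×-0.98570×-0.38606 + 0.16849×0.92247×0.00000 = 1.195502 + 0.000000 = 1.195502.
Q̄ = (S₀/π) × [bracket] = (589/π) × 1.195502 = 224.14 W/m².
Ratio Q̄_A / Q̄_B = 152.70 / 224.14 = 0.6813.

Q̄_A / Q̄_B ≈ 0.681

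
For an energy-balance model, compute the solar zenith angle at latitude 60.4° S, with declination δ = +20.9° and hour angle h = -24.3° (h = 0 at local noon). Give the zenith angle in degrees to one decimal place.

θ_z = 83.7°

cos θ_z = sin φ sin δ + cos φ cos δ cos h = -0.310182 + 0.420560 = 0.110378.
θ_z = arccos(0.110378) = 83.7°.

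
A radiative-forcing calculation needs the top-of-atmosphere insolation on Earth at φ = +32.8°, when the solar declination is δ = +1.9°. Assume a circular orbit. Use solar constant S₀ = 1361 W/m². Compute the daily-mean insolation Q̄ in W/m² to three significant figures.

Q̄ ≈ 376 W/m²

cos H₀ = −tan(+32.8°) tan(+1.900°) = -0.0214, H₀ = 1.5922 rad.
Bracket: H₀ sin φ sin δ + cos φ cos δ sin H₀ = 1.5922×0.54171×0.03316 + 0.84057×0.99945×0.99977 = 0.028601 + 0.839914 = 0.868515.
Q̄ = (S₀/π) × [bracket] = (1361/π) × 0.868515 = 376.3 W/m².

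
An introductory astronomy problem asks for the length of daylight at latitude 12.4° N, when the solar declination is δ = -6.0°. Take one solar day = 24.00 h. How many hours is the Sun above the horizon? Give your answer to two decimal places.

11.82 h

cos H₀ = −tan φ · tan δ = −tan(+12.4°) × tan(-6.000°) = 0.0231, so H₀ = 1.5477 rad = 88.68°.
Daylight = 2H₀/(2π) × 24.00 h = (1.5477/π) × 24.00 = 11.82 h.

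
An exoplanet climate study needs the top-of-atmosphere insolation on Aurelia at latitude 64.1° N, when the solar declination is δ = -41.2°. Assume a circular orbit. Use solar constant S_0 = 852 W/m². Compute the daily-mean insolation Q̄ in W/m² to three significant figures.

Q̄ ≈ 0.00 W/m²

cos h₀ = −tan(+64.1°) tan(-41.200°) = 1.8029 ≥ 1 ⇒ polar night, h₀ = 0 and Q̄ = 0.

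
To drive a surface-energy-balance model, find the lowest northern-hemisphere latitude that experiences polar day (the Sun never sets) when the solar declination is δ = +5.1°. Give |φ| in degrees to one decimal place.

|φ| = 84.9°

Polar day requires cos H₀ = −tan φ tan δ ≤ −1, i.e. tan φ tan δ ≥ 1.
The boundary is |tan φ| · |tan δ| = 1, so |φ| = 90° − |δ| = 90° − 5.1° = 84.9° in the northern hemisphere.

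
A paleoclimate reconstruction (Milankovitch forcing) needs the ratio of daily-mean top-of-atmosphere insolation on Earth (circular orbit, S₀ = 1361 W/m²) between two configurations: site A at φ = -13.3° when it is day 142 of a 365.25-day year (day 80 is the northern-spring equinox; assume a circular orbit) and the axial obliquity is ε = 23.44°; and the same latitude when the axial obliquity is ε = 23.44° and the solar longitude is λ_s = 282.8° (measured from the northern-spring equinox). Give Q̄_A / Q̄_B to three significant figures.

Q̄_A / Q̄_B ≈ 0.758

— Configuration A (φ=-13.3°):
Solar longitude: λ_s = 360° × (142 − 80)/365.25 = 61.109°.
sin δ = sin 23.44° × sin 61.109° = 0.34828, so δ = +20.382°.
cos H₀ = −tan(-13.3°) tan(+20.382°) = 0.0878, H₀ = 1.4829 rad.
Bracket: H₀ sin φ sin δ + cos φ cos δ sin H₀ = 1.4829×-0.23005×0.34828 + 0.97318×0.93739×0.99614 = -0.118813 + 0.908728 = 0.789915.
Q̄ = (S₀/π) × [bracket] = (1361/π) × 0.789915 = 342.21 W/m².
— Configuration B (φ=-13.3°):
Solar declination: sin δ = sin ε · sin λ_s = sin 23.44° × sin 282.8° = -0.38790, so δ = -22.824°.
cos H₀ = −tan(-13.3°) tan(-22.824°) = -0.0995, H₀ = 1.6704 rad.
Bracket: H₀ sin φ sin δ + cos φ cos δ sin H₀ = 1.6704×-0.23005×-0.38790 + 0.97318×0.92170×0.99504 = 0.149060 + 0.892531 = 1.041591.
Q̄ = (S₀/π) × [bracket] = (1361/π) × 1.041591 = 451.24 W/m².
Ratio Q̄_A / Q̄_B = 342.21 / 451.24 = 0.7584.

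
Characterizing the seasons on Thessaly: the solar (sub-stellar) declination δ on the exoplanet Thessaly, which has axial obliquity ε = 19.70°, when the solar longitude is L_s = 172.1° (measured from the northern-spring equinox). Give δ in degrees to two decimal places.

sin δ = sin ε · sin L_s = sin 19.70° × sin 172.1° = 0.046332.
δ = arcsin(0.046332) = +2.66°.

δ = +2.66°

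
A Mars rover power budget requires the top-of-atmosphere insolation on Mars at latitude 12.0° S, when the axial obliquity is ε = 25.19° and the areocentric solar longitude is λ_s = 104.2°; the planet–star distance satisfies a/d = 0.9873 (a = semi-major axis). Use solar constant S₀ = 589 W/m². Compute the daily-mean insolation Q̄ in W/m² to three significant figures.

Q̄ ≈ 139 W/m²

sin δ = sin 25.19° × sin 104.2° = 0.41262, so δ = +24.369°.
cos H₀ = −tan(-12.0°) tan(+24.369°) = 0.0963, H₀ = 1.4744 rad.
Bracket: H₀ sin φ sin δ + cos φ cos δ sin H₀ = 1.4744×-0.20791×0.41262 + 0.97815×0.91090×0.99535 = -0.126486 + 0.886854 = 0.760368.
Inverse-square distance factor (a/d)² = 0.9873² = 0.974761.
Q̄ = (S₀/π) × 0.974761 × [bracket] = (589/π) × 0.974761 × 0.760368 = 139.0 W/m².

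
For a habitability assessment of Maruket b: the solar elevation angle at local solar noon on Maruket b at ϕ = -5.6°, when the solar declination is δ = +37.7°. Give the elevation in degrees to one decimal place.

46.7°

At local noon the hour angle is zero, so the zenith angle equals |ϕ − δ| = |-5.6° − (+37.700°)| = 43.300°.
Elevation = 90° − 43.300° = 46.7°.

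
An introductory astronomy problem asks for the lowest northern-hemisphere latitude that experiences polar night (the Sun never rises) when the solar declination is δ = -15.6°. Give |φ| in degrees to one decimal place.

Polar night requires cos H₀ = −tan φ tan δ ≥ 1, i.e. tan φ tan δ ≤ −1.
The boundary is |tan φ| · |tan δ| = 1, so |φ| = 90° − |δ| = 90° − 15.6° = 74.4° in the northern hemisphere.

|φ| = 74.4°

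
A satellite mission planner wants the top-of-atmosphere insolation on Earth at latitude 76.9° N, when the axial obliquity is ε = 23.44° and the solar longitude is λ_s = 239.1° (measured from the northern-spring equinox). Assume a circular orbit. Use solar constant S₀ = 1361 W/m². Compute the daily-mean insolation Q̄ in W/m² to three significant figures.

Q̄ ≈ 0.00 W/m²

Solar declination: sin δ = sin ε · sin λ_s = sin 23.44° × sin 239.1° = -0.34133, so δ = -19.958°.
cos H₀ = −tan(+76.9°) tan(-19.958°) = 1.5605 ≥ 1 ⇒ polar night, H₀ = 0 and Q̄ = 0.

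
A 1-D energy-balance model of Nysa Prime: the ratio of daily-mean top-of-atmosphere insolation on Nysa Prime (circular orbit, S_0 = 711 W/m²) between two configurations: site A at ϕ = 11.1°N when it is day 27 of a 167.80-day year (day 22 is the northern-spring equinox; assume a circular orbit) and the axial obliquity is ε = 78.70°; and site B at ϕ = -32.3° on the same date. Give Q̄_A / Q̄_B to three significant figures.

— Configuration A (ϕ=+11.1°):
Solar longitude: L_s = 360° × (27 − 22)/167.80 = 10.727°.
sin δ = sin 78.70° × sin 10.727° = 0.18252, so δ = +10.517°.
cos h₀ = −tan(+11.1°) tan(+10.517°) = -0.0364, h₀ = 1.6072 rad.
Bracket: h₀ sin ϕ sin δ + cos ϕ cos δ sin h₀ = 1.6072×0.19252×0.18252 + 0.98129×0.98320×0.99934 = 0.056475 + 0.964168 = 1.020643.
Q̄ = (S_0/π) × [bracket] = (711/π) × 1.020643 = 230.99 W/m².
— Configuration B (ϕ=-32.3°):
cos h₀ = −tan(-32.3°) tan(+10.517°) = 0.1174, h₀ = 1.4532 rad.
Bracket: h₀ sin ϕ sin δ + cos ϕ cos δ sin h₀ = 1.4532×-0.53435×0.18252 + 0.84526×0.98320×0.99309 = -0.141730 + 0.825317 = 0.683587.
Q̄ = (S_0/π) × [bracket] = (711/π) × 0.683587 = 154.71 W/m².
Ratio Q̄_A / Q̄_B = 230.99 / 154.71 = 1.493.

Q̄_A / Q̄_B ≈ 1.49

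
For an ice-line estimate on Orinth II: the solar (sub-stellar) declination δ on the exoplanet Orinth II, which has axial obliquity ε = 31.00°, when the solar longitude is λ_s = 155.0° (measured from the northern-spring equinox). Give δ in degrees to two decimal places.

sin δ = sin ε · sin λ_s = sin 31.00° × sin 155.0° = 0.217664.
δ = arcsin(0.217664) = +12.57°.

δ = +12.57°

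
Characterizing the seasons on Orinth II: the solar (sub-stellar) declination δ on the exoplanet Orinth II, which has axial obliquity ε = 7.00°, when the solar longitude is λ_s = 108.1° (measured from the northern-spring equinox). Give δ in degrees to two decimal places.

sin δ = sin ε · sin λ_s = sin 7.00° × sin 108.1° = 0.115839.
δ = arcsin(0.115839) = +6.65°.

δ = +6.65°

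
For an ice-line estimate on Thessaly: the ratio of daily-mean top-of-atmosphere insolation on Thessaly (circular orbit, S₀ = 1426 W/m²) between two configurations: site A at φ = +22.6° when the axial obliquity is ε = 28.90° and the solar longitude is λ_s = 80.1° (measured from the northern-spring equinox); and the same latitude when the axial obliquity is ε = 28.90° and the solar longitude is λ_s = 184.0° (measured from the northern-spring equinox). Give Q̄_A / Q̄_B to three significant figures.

Q̄_A / Q̄_B ≈ 1.24

— Configuration A (φ=+22.6°):
Solar declination: sin δ = sin ε · sin λ_s = sin 28.90° × sin 80.1° = 0.47609, so δ = +28.430°.
cos H₀ = −tan(+22.6°) tan(+28.430°) = -0.2254, H₀ = 1.7981 rad.
Bracket: H₀ sin φ sin δ + cos φ cos δ sin H₀ = 1.7981×0.38430×0.47609 + 0.92321×0.87940×0.97428 = 0.328983 + 0.790990 = 1.119973.
Q̄ = (S₀/π) × [bracket] = (1426/π) × 1.119973 = 508.37 W/m².
— Configuration B (φ=+22.6°):
Solar declination: sin δ = sin ε · sin λ_s = sin 28.90° × sin 184.0° = -0.03371, so δ = -1.932°.
cos H₀ = −tan(+22.6°) tan(-1.932°) = 0.0140, H₀ = 1.5568 rad.
Bracket: H₀ sin φ sin δ + cos φ cos δ sin H₀ = 1.5568×0.38430×-0.03371 + 0.92321×0.99943×0.99990 = -0.020168 + 0.922592 = 0.902424.
Q̄ = (S₀/π) × [bracket] = (1426/π) × 0.902424 = 409.62 W/m².
Ratio Q̄_A / Q̄_B = 508.37 / 409.62 = 1.241.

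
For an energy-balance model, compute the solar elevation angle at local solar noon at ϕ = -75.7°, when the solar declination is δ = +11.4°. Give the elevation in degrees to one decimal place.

2.9°

At local noon the hour angle is zero, so the zenith angle equals |ϕ − δ| = |-75.7° − (+11.400°)| = 87.100°.
Elevation = 90° − 87.100° = 2.9°.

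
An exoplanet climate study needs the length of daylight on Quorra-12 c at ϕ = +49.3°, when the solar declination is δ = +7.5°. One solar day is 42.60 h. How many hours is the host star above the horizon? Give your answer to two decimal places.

23.38 h

cos h₀ = −tan ϕ · tan δ = −tan(+49.3°) × tan(+7.500°) = -0.1531, so h₀ = 1.7245 rad = 98.80°.
Daylight = 2h₀/(2π) × 42.60 h = (1.7245/π) × 42.60 = 23.38 h.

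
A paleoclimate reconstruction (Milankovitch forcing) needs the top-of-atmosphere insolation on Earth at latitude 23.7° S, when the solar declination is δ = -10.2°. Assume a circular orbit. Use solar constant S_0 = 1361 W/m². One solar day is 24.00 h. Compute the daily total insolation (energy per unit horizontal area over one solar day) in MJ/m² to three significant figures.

38.0 MJ/m²

cos h₀ = −tan(-23.7°) tan(-10.200°) = -0.0790, h₀ = 1.6499 rad.
Bracket: h₀ sin ϕ sin δ + cos ϕ cos δ sin h₀ = 1.6499×-0.40195×-0.17708 + 0.91566×0.98420×0.99688 = 0.117435 + 0.898381 = 1.015816.
Q̄ = (S_0/π) × [bracket] = (1361/π) × 1.015816 = 440.07 W/m².
Daily total = Q̄ × 24.00 h × 3600 s/h = 440.07 × 24.00 × 3600 / 10⁶ = 38.02 MJ/m².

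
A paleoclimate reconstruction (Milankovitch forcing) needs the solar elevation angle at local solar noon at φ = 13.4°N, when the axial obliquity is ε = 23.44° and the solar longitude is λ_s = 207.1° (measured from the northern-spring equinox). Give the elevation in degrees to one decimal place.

66.2°

Solar declination: sin δ = sin ε · sin λ_s = sin 23.44° × sin 207.1° = -0.18121, so δ = -10.440°.
At local noon the hour angle is zero, so the zenith angle equals |φ − δ| = |+13.4° − (-10.440°)| = 23.840°.
Elevation = 90° − 23.840° = 66.2°.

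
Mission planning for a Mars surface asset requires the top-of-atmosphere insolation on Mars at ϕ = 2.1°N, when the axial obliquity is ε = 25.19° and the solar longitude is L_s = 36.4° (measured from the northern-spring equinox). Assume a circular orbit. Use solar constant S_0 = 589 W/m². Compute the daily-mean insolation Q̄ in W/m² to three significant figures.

Q̄ ≈ 184 W/m²

Solar declination: sin δ = sin ε · sin L_s = sin 25.19° × sin 36.4° = 0.25257, so δ = +14.630°.
cos h₀ = −tan(+2.1°) tan(+14.630°) = -0.0096, h₀ = 1.5804 rad.
Bracket: h₀ sin ϕ sin δ + cos ϕ cos δ sin h₀ = 1.5804×0.03664×0.25257 + 0.99933×0.96758×0.99995 = 0.014625 + 0.966883 = 0.981508.
Q̄ = (S_0/π) × [bracket] = (589/π) × 0.981508 = 184.0 W/m².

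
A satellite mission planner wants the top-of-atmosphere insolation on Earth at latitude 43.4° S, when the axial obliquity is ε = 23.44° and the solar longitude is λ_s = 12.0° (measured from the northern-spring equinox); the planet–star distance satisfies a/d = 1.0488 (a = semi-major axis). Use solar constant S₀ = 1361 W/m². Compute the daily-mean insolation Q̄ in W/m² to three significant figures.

Solar declination: sin δ = sin ε · sin λ_s = sin 23.44° × sin 12.0° = 0.08270, so δ = +4.744°.
cos H₀ = −tan(-43.4°) tan(+4.744°) = 0.0785, H₀ = 1.4922 rad.
Bracket: H₀ sin φ sin δ + cos φ cos δ sin H₀ = 1.4922×-0.68709×0.08270 + 0.72657×0.99657×0.99692 = -0.084790 + 0.721848 = 0.637058.
Inverse-square distance factor (a/d)² = 1.0488² = 1.099981.
Q̄ = (S₀/π) × 1.099981 × [bracket] = (1361/π) × 1.099981 × 0.637058 = 303.6 W/m².

Q̄ ≈ 304 W/m²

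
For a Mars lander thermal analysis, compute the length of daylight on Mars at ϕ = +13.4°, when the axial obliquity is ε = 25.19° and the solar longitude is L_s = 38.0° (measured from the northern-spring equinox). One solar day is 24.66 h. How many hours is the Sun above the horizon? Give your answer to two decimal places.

12.84 h

Solar declination: sin δ = sin ε · sin L_s = sin 25.19° × sin 38.0° = 0.26204, so δ = +15.191°.
cos h₀ = −tan ϕ · tan δ = −tan(+13.4°) × tan(+15.191°) = -0.0647, so h₀ = 1.6355 rad = 93.71°.
Daylight = 2h₀/(2π) × 24.66 h = (1.6355/π) × 24.66 = 12.84 h.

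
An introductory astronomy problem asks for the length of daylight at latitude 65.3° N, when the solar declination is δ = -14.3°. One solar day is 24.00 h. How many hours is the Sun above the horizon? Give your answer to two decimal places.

7.51 h

cos H₀ = −tan φ · tan δ = −tan(+65.3°) × tan(-14.300°) = 0.5542, so H₀ = 0.9834 rad = 56.35°.
Daylight = 2H₀/(2π) × 24.00 h = (0.9834/π) × 24.00 = 7.51 h.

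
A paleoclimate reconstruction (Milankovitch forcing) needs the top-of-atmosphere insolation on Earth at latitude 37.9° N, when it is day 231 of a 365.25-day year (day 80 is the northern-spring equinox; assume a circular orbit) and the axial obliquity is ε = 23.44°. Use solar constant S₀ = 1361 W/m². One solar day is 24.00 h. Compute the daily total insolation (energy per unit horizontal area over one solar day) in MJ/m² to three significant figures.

Solar longitude: λ_s = 360° × (231 − 80)/365.25 = 148.830°.
sin δ = sin 23.44° × sin 148.830° = 0.20589, so δ = +11.882°.
cos H₀ = −tan(+37.9°) tan(+11.882°) = -0.1638, H₀ = 1.7353 rad.
Bracket: H₀ sin φ sin δ + cos φ cos δ sin H₀ = 1.7353×0.61429×0.20589 + 0.78908×0.97858×0.98650 = 0.219474 + 0.761754 = 0.981228.
Q̄ = (S₀/π) × [bracket] = (1361/π) × 0.981228 = 425.09 W/m².
Daily total = Q̄ × 24.00 h × 3600 s/h = 425.09 × 24.00 × 3600 / 10⁶ = 36.73 MJ/m².

36.7 MJ/m²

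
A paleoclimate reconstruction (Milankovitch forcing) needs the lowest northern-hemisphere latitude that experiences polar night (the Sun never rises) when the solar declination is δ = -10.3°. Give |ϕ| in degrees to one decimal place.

Polar night requires cos h₀ = −tan ϕ tan δ ≥ 1, i.e. tan ϕ tan δ ≤ −1.
The boundary is |tan ϕ| · |tan δ| = 1, so |ϕ| = 90° − |δ| = 90° − 10.3° = 79.7° in the northern hemisphere.

|ϕ| = 79.7°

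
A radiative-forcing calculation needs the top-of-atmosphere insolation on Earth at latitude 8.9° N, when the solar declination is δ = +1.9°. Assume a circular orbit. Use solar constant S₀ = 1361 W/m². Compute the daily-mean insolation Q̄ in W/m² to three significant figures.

Q̄ ≈ 431 W/m²

cos H₀ = −tan(+8.9°) tan(+1.900°) = -0.0052, H₀ = 1.5760 rad.
Bracket: H₀ sin φ sin δ + cos φ cos δ sin H₀ = 1.5760×0.15471×0.03316 + 0.98796×0.99945×0.99999 = 0.008085 + 0.987407 = 0.995492.
Q̄ = (S₀/π) × [bracket] = (1361/π) × 0.995492 = 431.3 W/m².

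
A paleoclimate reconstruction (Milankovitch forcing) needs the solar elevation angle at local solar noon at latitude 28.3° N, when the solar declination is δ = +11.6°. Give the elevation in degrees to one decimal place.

73.3°

At local noon the hour angle is zero, so the zenith angle equals |φ − δ| = |+28.3° − (+11.600°)| = 16.700°.
Elevation = 90° − 16.700° = 73.3°.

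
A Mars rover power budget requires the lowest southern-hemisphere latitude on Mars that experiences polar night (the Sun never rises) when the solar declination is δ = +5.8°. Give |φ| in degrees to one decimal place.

Polar night requires cos H₀ = −tan φ tan δ ≥ 1, i.e. tan φ tan δ ≤ −1.
The boundary is |tan φ| · |tan δ| = 1, so |φ| = 90° − |δ| = 90° − 5.8° = 84.2° in the southern hemisphere.

|φ| = 84.2°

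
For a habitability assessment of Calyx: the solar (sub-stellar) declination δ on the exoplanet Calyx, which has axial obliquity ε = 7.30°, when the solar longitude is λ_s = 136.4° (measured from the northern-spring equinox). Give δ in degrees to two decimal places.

sin δ = sin ε · sin λ_s = sin 7.30° × sin 136.4° = 0.087626.
δ = arcsin(0.087626) = +5.03°.

δ = +5.03°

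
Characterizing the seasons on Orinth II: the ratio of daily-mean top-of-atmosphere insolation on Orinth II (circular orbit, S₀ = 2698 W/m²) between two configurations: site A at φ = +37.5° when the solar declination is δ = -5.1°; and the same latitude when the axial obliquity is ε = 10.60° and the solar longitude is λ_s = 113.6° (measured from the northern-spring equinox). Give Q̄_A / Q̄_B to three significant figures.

Q̄_A / Q̄_B ≈ 0.744

— Configuration A (φ=+37.5°):
cos H₀ = −tan(+37.5°) tan(-5.100°) = 0.0685, H₀ = 1.5023 rad.
Bracket: H₀ sin φ sin δ + cos φ cos δ sin H₀ = 1.5023×0.60876×-0.08889 + 0.79335×0.99604×0.99765 = -0.081293 + 0.788351 = 0.707058.
Q̄ = (S₀/π) × [bracket] = (2698/π) × 0.707058 = 607.22 W/m².
— Configuration B (φ=+37.5°):
Solar declination: sin δ = sin ε · sin λ_s = sin 10.60° × sin 113.6° = 0.16857, so δ = +9.704°.
cos H₀ = −tan(+37.5°) tan(+9.704°) = -0.1312, H₀ = 1.7024 rad.
Bracket: H₀ sin φ sin δ + cos φ cos δ sin H₀ = 1.7024×0.60876×0.16857 + 0.79335×0.98569×0.99135 = 0.174698 + 0.775233 = 0.949931.
Q̄ = (S₀/π) × [bracket] = (2698/π) × 0.949931 = 815.80 W/m².
Ratio Q̄_A / Q̄_B = 607.22 / 815.80 = 0.7443.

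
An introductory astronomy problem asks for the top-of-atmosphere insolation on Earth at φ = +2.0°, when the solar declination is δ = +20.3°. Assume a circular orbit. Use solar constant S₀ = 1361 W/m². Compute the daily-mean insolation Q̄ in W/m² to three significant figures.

cos H₀ = −tan(+2.0°) tan(+20.300°) = -0.0129, H₀ = 1.5837 rad.
Bracket: H₀ sin φ sin δ + cos φ cos δ sin H₀ = 1.5837×0.03490×0.34694 + 0.99939×0.93789×0.99992 = 0.019176 + 0.937243 = 0.956419.
Q̄ = (S₀/π) × [bracket] = (1361/π) × 0.956419 = 414.3 W/m².

Q̄ ≈ 414 W/m²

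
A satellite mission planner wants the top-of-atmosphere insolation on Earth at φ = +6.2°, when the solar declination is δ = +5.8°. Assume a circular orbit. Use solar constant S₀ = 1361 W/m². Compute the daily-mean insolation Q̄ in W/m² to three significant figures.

Q̄ ≈ 436 W/m²

cos H₀ = −tan(+6.2°) tan(+5.800°) = -0.0110, H₀ = 1.5818 rad.
Bracket: H₀ sin φ sin δ + cos φ cos δ sin H₀ = 1.5818×0.10800×0.10106 + 0.99415×0.99488×0.99994 = 0.017265 + 0.989001 = 1.006266.
Q̄ = (S₀/π) × [bracket] = (1361/π) × 1.006266 = 435.9 W/m².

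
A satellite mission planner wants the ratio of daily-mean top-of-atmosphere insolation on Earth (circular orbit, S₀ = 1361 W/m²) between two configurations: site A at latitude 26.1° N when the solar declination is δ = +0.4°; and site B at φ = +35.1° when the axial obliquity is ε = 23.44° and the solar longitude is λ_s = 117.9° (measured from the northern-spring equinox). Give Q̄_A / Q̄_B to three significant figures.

Q̄_A / Q̄_B ≈ 0.813

— Configuration A (φ=+26.1°):
cos H₀ = −tan(+26.1°) tan(+0.400°) = -0.0034, H₀ = 1.5742 rad.
Bracket: H₀ sin φ sin δ + cos φ cos δ sin H₀ = 1.5742×0.43994×0.00698 + 0.89803×0.99998×0.99999 = 0.004834 + 0.898003 = 0.902837.
Q̄ = (S₀/π) × [bracket] = (1361/π) × 0.902837 = 391.13 W/m².
— Configuration B (φ=+35.1°):
Solar declination: sin δ = sin ε · sin λ_s = sin 23.44° × sin 117.9° = 0.35155, so δ = +20.582°.
cos H₀ = −tan(+35.1°) tan(+20.582°) = -0.2639, H₀ = 1.8379 rad.
Bracket: H₀ sin φ sin δ + cos φ cos δ sin H₀ = 1.8379×0.57501×0.35155 + 0.81815×0.93617×0.96454 = 0.371522 + 0.738768 = 1.110290.
Q̄ = (S₀/π) × [bracket] = (1361/π) × 1.110290 = 481.00 W/m².
Ratio Q̄_A / Q̄_B = 391.13 / 481.00 = 0.8132.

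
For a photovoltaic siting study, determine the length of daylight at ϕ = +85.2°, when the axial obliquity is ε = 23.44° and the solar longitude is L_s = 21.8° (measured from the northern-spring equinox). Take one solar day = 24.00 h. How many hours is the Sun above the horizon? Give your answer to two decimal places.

Solar declination: sin δ = sin ε · sin L_s = sin 23.44° × sin 21.8° = 0.14773, so δ = +8.495°.
Sunrise equation: cos h₀ = −tan ϕ · tan δ = -1.7787 ≤ −1, so the Sun never sets (polar day) and h₀ = π.
Daylight = 2h₀/(2π) × 24.00 h = (3.1416/π) × 24.00 = 24.00 h.

24.00 h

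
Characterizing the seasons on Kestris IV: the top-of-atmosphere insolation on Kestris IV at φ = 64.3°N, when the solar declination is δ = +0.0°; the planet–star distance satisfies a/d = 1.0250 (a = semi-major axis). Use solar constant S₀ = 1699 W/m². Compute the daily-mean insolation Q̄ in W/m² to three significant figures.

cos H₀ = −tan(+64.3°) tan(+0.000°) = -0.0000, H₀ = 1.5708 rad.
Bracket: H₀ sin φ sin δ + cos φ cos δ sin H₀ = 1.5708×0.90108×0.00000 + 0.43366×1.00000×1.00000 = 0.000000 + 0.433660 = 0.433660.
Inverse-square distance factor (a/d)² = 1.0250² = 1.050625.
Q̄ = (S₀/π) × 1.050625 × [bracket] = (1699/π) × 1.050625 × 0.433660 = 246.4 W/m².

Q̄ ≈ 246 W/m²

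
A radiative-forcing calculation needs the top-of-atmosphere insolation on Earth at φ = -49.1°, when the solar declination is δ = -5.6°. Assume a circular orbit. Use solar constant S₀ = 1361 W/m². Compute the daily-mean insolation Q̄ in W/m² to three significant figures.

Q̄ ≈ 334 W/m²

cos H₀ = −tan(-49.1°) tan(-5.600°) = -0.1132, H₀ = 1.6842 rad.
Bracket: H₀ sin φ sin δ + cos φ cos δ sin H₀ = 1.6842×-0.75585×-0.09758 + 0.65474×0.99523×0.99357 = 0.124220 + 0.647427 = 0.771647.
Q̄ = (S₀/π) × [bracket] = (1361/π) × 0.771647 = 334.3 W/m².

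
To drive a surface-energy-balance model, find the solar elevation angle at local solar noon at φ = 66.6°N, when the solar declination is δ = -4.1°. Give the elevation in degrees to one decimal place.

At local noon the hour angle is zero, so the zenith angle equals |φ − δ| = |+66.6° − (-4.100°)| = 70.700°.
Elevation = 90° − 70.700° = 19.3°.

19.3°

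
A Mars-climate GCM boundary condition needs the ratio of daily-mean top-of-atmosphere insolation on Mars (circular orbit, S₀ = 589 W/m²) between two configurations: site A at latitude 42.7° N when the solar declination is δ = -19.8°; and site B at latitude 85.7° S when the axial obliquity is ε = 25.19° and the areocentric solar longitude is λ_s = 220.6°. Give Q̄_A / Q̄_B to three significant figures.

Q̄_A / Q̄_B ≈ 0.425

— Configuration A (φ=+42.7°):
cos H₀ = −tan(+42.7°) tan(-19.800°) = 0.3322, H₀ = 1.2321 rad.
Bracket: H₀ sin φ sin δ + cos φ cos δ sin H₀ = 1.2321×0.67816×-0.33874 + 0.73491×0.94088×0.94320 = -0.283038 + 0.652187 = 0.369149.
Q̄ = (S₀/π) × [bracket] = (589/π) × 0.369149 = 69.210 W/m².
— Configuration B (φ=-85.7°):
sin δ = sin 25.19° × sin 220.6° = -0.27698, so δ = -16.080°.
cos H₀ = −tan(-85.7°) tan(-16.080°) = -3.8338 ≤ −1 ⇒ polar day, H₀ = π.
Bracket: H₀ sin φ sin δ + cos φ cos δ sin H₀ = 3.1416×-0.99719×-0.27698 + 0.07498×0.96087×0.00000 = 0.867715 + 0.000000 = 0.867715.
Q̄ = (S₀/π) × [bracket] = (589/π) × 0.867715 = 162.68 W/m².
Ratio Q̄_A / Q̄_B = 69.210 / 162.68 = 0.4254.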